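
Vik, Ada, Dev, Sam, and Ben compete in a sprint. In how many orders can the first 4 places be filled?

There are 5 choices for 1st place, 4 for 2nd, and so on down to 2 for position 4.
That gives 5 × 4 × 3 × 2 = 120.

120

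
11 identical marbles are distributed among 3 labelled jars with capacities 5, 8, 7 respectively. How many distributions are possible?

Without the upper bounds there are C(13,2) = 78 ways to split 11 among 3 jars.
Subtract solutions that violate a single cap (substitute x_i' = x_i − (cap_i+1)): x_1 ≥ 6 gives C(7,2) = 21; x_2 ≥ 9 gives C(4,2) = 6; x_3 ≥ 8 gives C(5,2) = 10. Together 37.
No two caps can be exceeded simultaneously, so the pair terms are all 0.
By inclusion–exclusion the count is 78 − 37 + 0 = 41.

41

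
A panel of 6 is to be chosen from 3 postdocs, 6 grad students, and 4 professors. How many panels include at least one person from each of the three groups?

Unrestricted: C(13,6) = 1716 ways to pick any 6 of the 13.
Subtract selections that omit an entire group: no postdocs → C(10,6) = 210; no grad students → C(7,6) = 7; no professors → C(9,6) = 84.
Add back selections omitting two groups (i.e. drawn from a single group): C(3,6) + C(6,6) + C(4,6) = 1.
By inclusion–exclusion: 1716 − 301 + 1 = 1416.

1416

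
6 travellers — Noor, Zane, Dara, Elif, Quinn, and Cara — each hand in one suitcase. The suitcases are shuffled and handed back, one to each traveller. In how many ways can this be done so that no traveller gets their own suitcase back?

265

This is the derangement count D_6: permutations of 6 items with no fixed point.
By inclusion–exclusion this is Σ_{j=0}^{6} (−1)^j C(6,j)·(6−j)!.
Computing: 720 − 720 + 360 − 120 + 30 − 6 + 1 = 265.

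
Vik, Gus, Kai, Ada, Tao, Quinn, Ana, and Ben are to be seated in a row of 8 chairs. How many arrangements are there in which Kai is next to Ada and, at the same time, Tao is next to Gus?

Treat {Kai,Ada} as one block (2 orders) and {Tao,Gus} as another (2 orders).
That leaves 6 units to arrange: 2 × 2 × 6! = 4 × 720 = 2880.

2880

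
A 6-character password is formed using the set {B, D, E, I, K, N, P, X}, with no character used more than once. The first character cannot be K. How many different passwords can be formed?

The first character has 8−1 = 7 choices (anything except K).
The remaining 5 characters are filled from the other 7 symbols without repetition: 7 × 6 × 5 × 4 × 3 = 2520.
Total: 7 × 2520 = 17640.

17640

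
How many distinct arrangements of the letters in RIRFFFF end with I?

15

Fix I in the last position and arrange the remaining 6 letters.
Those 6 letters have F appearing 4 times and R appearing twice, giving (6)!/(4!·2!) = 15.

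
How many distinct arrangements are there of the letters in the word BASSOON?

1260

Letter multiplicities in BASSOON: A×1, B×1, N×1, O×2, S×2.
So there are 7! / (2!·2!) = 1260 distinguishable arrangements.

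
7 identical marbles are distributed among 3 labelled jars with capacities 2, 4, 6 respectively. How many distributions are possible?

Without the upper bounds there are C(9,2) = 36 ways to split 7 among 3 jars.
Subtract solutions that violate a single cap (substitute x_i' = x_i − (cap_i+1)): x_1 ≥ 3 gives C(6,2) = 15; x_2 ≥ 5 gives C(4,2) = 6; x_3 ≥ 7 gives C(2,2) = 1. Together 22.
No two caps can be exceeded simultaneously, so the pair terms are all 0.
By inclusion–exclusion the count is 36 − 22 + 0 = 14.

14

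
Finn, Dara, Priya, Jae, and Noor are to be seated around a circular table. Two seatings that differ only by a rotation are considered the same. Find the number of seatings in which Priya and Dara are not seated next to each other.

All circular seatings of 5 people number (4)! = 24.
Those with Priya next to Dara: fuse the pair into one unit and seat 4 units around a circle — 2·(3)! = 12.
Subtracting, 24 − 12 = 12.

12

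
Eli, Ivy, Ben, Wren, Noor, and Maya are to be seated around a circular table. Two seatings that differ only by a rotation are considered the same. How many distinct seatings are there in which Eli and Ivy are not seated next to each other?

Without the restriction there are (5)! = 120 seatings.
Those with Eli next to Ivy: fuse the pair into one unit and seat 5 units around a circle — 2·(4)! = 48.
Subtracting, 120 − 48 = 72.

72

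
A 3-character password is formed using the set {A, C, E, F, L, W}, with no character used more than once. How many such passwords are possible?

This is a permutation of 3 out of 6: P(6,3) = 6!/3!.
6 × 5 × 4 = 120.

120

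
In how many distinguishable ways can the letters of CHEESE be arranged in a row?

Letter multiplicities in CHEESE: C×1, E×3, H×1, S×1.
Dividing 6! = 720 by 3! = 6 for the repeated letters gives 120.

120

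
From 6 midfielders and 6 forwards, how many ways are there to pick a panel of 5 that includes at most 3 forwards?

696

Split by how many forwards are chosen (0 through 3).
Sum: C(6,0)·C(6,5) + C(6,1)·C(6,4) + C(6,2)·C(6,3) + C(6,3)·C(6,2) = 6 + 90 + 300 + 300 = 696.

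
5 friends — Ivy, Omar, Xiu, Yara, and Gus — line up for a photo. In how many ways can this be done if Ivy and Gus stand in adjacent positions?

48

Place the 3 others and the Ivy-Gus pair as 4 objects in a line; the pair has 2 internal arrangements.
So the count is 2·(4)! = 48.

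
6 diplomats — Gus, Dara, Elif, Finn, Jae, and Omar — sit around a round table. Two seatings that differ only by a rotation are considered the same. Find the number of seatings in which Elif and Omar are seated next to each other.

48

Glue Elif and Omar into a block (2 internal orders). Seating 5 units around a circle gives (4)! arrangements.
So 2 × (4)! = 2 × 24 = 48.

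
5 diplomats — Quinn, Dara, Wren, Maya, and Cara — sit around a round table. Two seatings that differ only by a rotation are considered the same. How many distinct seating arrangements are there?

Fix one person's seat to break rotational symmetry; the remaining 4 people can be arranged in (4)! = 24 ways.

24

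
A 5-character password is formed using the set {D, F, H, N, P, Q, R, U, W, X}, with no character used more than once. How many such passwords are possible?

This is a permutation of 5 out of 10: P(10,5) = 10!/5!.
That product is 10 × 9 × 8 × 7 × 6 = 30240.

30240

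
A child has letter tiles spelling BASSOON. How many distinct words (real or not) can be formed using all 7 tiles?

1260

Letter multiplicities in BASSOON: A×1, B×1, N×1, O×2, S×2.
The number of distinct arrangements is 7!/(2!·2!) = 5040/4 = 1260.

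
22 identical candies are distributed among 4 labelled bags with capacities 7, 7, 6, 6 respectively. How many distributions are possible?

Ignoring the caps, the number of non-negative solutions to x_1+…+x_4 = 22 is C(25,3) = 2300.
Subtract solutions that violate a single cap (substitute x_i' = x_i − (cap_i+1)): x_1 ≥ 8 gives C(17,3) = 680; x_2 ≥ 8 gives C(17,3) = 680; x_3 ≥ 7 gives C(18,3) = 816; x_4 ≥ 7 gives C(18,3) = 816. Together 2992.
Add back pairs where two caps are both exceeded: 84 + 120 + 120 + 120 + 120 + 165 = 729.
Subtract triples: 0 + 0 + 1 + 1 = 2.
By inclusion–exclusion the count is 2300 − 2992 + 729 − 2 = 35.

35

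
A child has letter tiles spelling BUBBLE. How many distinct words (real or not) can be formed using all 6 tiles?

The 6 letters of BUBBLE have repeats: B appearing 3 times.
The number of distinct arrangements is 6!/(3!) = 720/6 = 120.

120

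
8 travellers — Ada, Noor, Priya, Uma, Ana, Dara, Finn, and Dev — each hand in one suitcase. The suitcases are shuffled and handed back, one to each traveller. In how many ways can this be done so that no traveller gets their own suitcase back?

14833

This is the derangement count D_8: permutations of 8 items with no fixed point.
By inclusion–exclusion this is Σ_{j=0}^{8} (−1)^j C(8,j)·(8−j)!.
Computing: 40320 − 40320 + 20160 − 6720 + 1680 − 336 + 56 − 8 + 1 = 14833.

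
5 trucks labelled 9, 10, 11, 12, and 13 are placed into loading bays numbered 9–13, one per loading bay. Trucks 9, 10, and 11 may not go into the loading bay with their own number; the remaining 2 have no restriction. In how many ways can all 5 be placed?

64

Let Aᵢ (for i ∈ {9, 10, 11}) be the placements that put truck i in its forbidden loading bay. Any j of these fix j positions, leaving (5−j)! ways to fill the rest, and there are C(3,j) ways to pick which j.
By inclusion–exclusion, the number of valid placements is Σ_{j=0}^{3} (−1)^j C(3,j)·(5−j)!.
Computing: 120 − 72 + 18 − 2 = 64.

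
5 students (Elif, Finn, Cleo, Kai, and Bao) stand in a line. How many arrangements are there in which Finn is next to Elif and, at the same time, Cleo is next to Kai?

24

Treat {Finn,Elif} as one block (2 orders) and {Cleo,Kai} as another (2 orders).
That leaves 3 units to arrange: 2 × 2 × 3! = 4 × 6 = 24.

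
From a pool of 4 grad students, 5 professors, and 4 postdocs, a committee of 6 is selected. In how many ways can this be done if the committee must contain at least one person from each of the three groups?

With no constraint there are C(13,6) = 1716 possible selections.
Subtract selections that omit an entire group: no grad students → C(9,6) = 84; no professors → C(8,6) = 28; no postdocs → C(9,6) = 84.
Add back selections omitting two groups (i.e. drawn from a single group): C(4,6) + C(5,6) + C(4,6) = 0.
By inclusion–exclusion: 1716 − 196 + 0 = 1520.

1520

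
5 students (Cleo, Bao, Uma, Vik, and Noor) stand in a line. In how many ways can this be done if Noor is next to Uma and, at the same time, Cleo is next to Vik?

24

Treat {Noor,Uma} as one block (2 orders) and {Cleo,Vik} as another (2 orders).
That leaves 3 units to arrange: 2 × 2 × 3! = 4 × 6 = 24.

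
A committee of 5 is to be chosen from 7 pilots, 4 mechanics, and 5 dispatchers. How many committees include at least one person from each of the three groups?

With no constraint there are C(16,5) = 4368 possible selections.
Selections missing a whole group: no pilots → C(9,5) = 126; no mechanics → C(12,5) = 792; no dispatchers → C(11,5) = 462.
Add back selections omitting two groups (i.e. drawn from a single group): C(7,5) + C(4,5) + C(5,5) = 22.
By inclusion–exclusion: 4368 − 1380 + 22 = 3010.

3010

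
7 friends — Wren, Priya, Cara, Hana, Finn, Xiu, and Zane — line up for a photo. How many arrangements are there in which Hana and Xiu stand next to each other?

1440

Glue Hana and Xiu into one block (2 internal orders), leaving 6 units to arrange in a row.
So the count is 2·(6)! = 1440.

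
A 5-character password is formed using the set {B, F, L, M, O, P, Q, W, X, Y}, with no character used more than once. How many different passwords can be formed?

30240

Choose and order 5 of the 10 symbols: the first character has 10 options, the next 9, and so on down to 6.
10 × 9 × 8 × 7 × 6 = 30240.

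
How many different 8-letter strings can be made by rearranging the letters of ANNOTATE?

Letter multiplicities in ANNOTATE: A×2, E×1, N×2, O×1, T×2.
The number of distinct arrangements is 8!/(2!·2!·2!) = 40320/8 = 5040.

5040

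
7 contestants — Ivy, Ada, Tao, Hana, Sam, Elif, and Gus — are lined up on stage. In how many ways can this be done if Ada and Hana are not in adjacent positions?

3600

There are 7! = 5040 arrangements in all. If Ada and Hana are adjacent, merging them into one block gives 2·(6)! = 1440 arrangements.
So 5040 − 1440 = 3600 arrangements keep them apart.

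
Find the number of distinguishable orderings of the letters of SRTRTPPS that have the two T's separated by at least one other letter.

There are 8!/(2!·2!·2!·2!) = 2520 arrangements of SRTRTPPS in total.
If the two T's are adjacent, glue them into one block, leaving 7 items to arrange: (7)!/(2!·2!·2!) = 630 ways.
Hence 2520 − 630 = 1890.

1890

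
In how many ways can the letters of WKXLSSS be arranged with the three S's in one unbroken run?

120

Treat the 3 copies of S as a single block. The multiset to arrange is then {SSS, K, L, W, X}, 5 items in all.
All 5 items are distinct, so there are (5)! = 120 arrangements.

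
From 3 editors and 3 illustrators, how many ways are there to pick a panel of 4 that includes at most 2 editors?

Split by how many editors are chosen (0 through 2).
Sum: C(3,0)·C(3,4) + C(3,1)·C(3,3) + C(3,2)·C(3,2) = 0 + 3 + 9 = 12.

12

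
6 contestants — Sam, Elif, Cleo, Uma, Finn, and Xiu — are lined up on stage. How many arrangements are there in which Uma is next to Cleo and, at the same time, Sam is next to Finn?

Treat {Uma,Cleo} as one block (2 orders) and {Sam,Finn} as another (2 orders).
That leaves 4 units to arrange: 2 × 2 × 4! = 4 × 24 = 96.

96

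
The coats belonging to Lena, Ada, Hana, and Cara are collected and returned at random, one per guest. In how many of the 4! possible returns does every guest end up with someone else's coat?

9

Let Aᵢ be the assignments in which guest i gets their own coat. We want the size of the complement of A₁∪…∪A_4.
By inclusion–exclusion this is Σ_{j=0}^{4} (−1)^j C(4,j)·(4−j)!.
Computing: 24 − 24 + 12 − 4 + 1 = 9.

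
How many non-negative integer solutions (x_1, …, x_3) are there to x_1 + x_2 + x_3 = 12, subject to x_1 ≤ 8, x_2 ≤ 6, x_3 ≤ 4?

Ignoring the caps, the number of non-negative solutions to x_1+…+x_3 = 12 is C(14,2) = 91.
Subtract solutions that violate a single cap (substitute x_i' = x_i − (cap_i+1)): x_1 ≥ 9 gives C(5,2) = 10; x_2 ≥ 7 gives C(7,2) = 21; x_3 ≥ 5 gives C(9,2) = 36. Together 67.
Add back pairs where two caps are both exceeded: 0 + 0 + 1 = 1.
By inclusion–exclusion the count is 91 − 67 + 1 = 25.

25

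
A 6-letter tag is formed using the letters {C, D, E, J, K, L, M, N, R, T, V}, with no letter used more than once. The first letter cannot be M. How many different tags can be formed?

302400

The first letter has 11−1 = 10 choices (anything except M).
The remaining 5 letters are filled from the other 10 symbols without repetition: 10 × 9 × 8 × 7 × 6 = 30240.
Total: 10 × 30240 = 302400.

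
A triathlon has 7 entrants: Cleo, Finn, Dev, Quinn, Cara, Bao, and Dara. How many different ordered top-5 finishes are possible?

There are 7 choices for 1st place, 6 for 2nd, and so on down to 3 for position 5.
That gives 7 × 6 × 5 × 4 × 3 = 2520.

2520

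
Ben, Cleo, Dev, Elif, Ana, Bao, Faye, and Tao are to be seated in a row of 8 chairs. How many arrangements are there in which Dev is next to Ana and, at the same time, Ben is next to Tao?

Treat {Dev,Ana} as one block (2 orders) and {Ben,Tao} as another (2 orders).
That leaves 6 units to arrange: 2 × 2 × 6! = 4 × 720 = 2880.

2880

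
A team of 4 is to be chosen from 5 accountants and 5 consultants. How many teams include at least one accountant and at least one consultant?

Unrestricted: C(10,4) = 210 ways to pick any 4 of the 10.
Subtract selections that omit an entire group: no accountants → C(5,4) = 5; no consultants → C(5,4) = 5.
Both groups omitted at once is impossible, so 210 − 10 = 200.

200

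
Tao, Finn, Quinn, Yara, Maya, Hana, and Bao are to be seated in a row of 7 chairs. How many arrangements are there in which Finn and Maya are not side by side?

Of the 7! = 5040 arrangements, those with Finn and Maya adjacent number 2 × 6! = 1440 (treat the pair as a block with 2 internal orders).
So 5040 − 1440 = 3600 arrangements keep them apart.

3600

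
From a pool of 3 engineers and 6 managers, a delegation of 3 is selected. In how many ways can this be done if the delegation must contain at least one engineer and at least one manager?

With no constraint there are C(9,3) = 84 possible selections.
Subtract selections that omit an entire group: no engineers → C(6,3) = 20; no managers → C(3,3) = 1.
Both groups omitted at once is impossible, so 84 − 21 = 63.

63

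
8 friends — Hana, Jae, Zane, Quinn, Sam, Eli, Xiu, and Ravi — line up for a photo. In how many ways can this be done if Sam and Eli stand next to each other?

Place the 6 others and the Sam-Eli pair as 7 objects in a line; the pair has 2 internal arrangements.
So the count is 2·(7)! = 10080.

10080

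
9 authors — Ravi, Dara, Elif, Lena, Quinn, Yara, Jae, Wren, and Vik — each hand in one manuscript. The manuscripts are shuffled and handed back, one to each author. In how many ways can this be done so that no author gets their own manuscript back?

Count assignments avoiding every fixed point. For any j of the 9 authors fixed to their own manuscript, the other 9−j can be arranged in (9−j)! ways.
By inclusion–exclusion this is Σ_{j=0}^{9} (−1)^j C(9,j)·(9−j)!.
Computing: 362880 − 362880 + 181440 − 60480 + 15120 − 3024 + 504 − 72 + 9 − 1 = 133496.

133496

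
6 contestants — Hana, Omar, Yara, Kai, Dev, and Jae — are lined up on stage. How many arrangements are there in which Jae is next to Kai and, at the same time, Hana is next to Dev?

Treat {Jae,Kai} as one block (2 orders) and {Hana,Dev} as another (2 orders).
That leaves 4 units to arrange: 2 × 2 × 4! = 4 × 24 = 96.

96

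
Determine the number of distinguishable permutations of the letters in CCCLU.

The 5 letters of CCCLU have repeats: C appearing 3 times.
Dividing 5! = 120 by 3! = 6 for the repeated letters gives 20.

20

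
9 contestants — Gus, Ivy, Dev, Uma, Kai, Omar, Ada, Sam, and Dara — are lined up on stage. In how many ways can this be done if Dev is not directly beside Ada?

282240

Of the 9! = 362880 arrangements, those with Dev and Ada adjacent number 2 × 8! = 80640 (treat the pair as a block with 2 internal orders).
So 362880 − 80640 = 282240 arrangements keep them apart.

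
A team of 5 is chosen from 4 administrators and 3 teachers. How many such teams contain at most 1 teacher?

3

Split by how many teachers are chosen (0 through 1).
Sum: C(3,0)·C(4,5) + C(3,1)·C(4,4) = 0 + 3 = 3.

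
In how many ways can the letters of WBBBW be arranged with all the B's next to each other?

Treat the 3 copies of B as a single block. The multiset to arrange is then {BBB, W, W}, 3 items in all.
That gives (3)!/(2!) = 3 arrangements.

3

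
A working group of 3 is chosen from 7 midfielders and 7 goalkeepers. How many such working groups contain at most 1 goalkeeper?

Split by how many goalkeepers are chosen (0 through 1).
Sum: C(7,0)·C(7,3) + C(7,1)·C(7,2) = 35 + 147 = 182.

182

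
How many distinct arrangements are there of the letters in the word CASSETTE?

5040

The 8 letters of CASSETTE have repeats: E appearing twice, S appearing twice, and T appearing twice.
Dividing 8! = 40320 by 2!·2!·2! = 8 for the repeated letters gives 5040.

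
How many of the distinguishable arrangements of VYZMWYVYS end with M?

With the last slot taken by M, it remains to arrange the other 8 letters (VYZWYVYS).
Those 8 letters have V appearing twice and Y appearing 3 times, giving (8)!/(3!·2!) = 3360.

3360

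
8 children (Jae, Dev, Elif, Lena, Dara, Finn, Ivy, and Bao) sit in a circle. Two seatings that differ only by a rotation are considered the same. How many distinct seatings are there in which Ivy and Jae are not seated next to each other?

All circular seatings of 8 people number (7)! = 5040.
Seatings with Ivy beside Jae: treat them as a block with 2 internal orders, giving 2 × (6)! = 1440.
Subtracting, 5040 − 1440 = 3600.

3600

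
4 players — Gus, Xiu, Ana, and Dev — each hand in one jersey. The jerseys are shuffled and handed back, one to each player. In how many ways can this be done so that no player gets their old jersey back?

Let Aᵢ be the assignments in which player i gets their old jersey. We want the size of the complement of A₁∪…∪A_4.
By inclusion–exclusion this is Σ_{j=0}^{4} (−1)^j C(4,j)·(4−j)!.
Computing: 24 − 24 + 12 − 4 + 1 = 9.

9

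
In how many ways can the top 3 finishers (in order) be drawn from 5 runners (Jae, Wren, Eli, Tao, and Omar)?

60

This is an ordered selection of 3 from 5: P(5,3).
That gives 5 × 4 × 3 = 60.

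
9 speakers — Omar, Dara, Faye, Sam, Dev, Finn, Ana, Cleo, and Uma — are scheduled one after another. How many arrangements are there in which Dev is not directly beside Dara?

Of the 9! = 362880 arrangements, those with Dev and Dara adjacent number 2 × 8! = 80640 (treat the pair as a block with 2 internal orders).
Complementary counting: 362880 − 80640 = 282240.

282240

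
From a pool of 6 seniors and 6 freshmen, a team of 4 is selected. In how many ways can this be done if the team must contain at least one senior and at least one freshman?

465

Total 4-person selections from all 12: C(12,4) = 495.
Subtract selections that omit an entire group: no seniors → C(6,4) = 15; no freshmen → C(6,4) = 15.
Both groups omitted at once is impossible, so 495 − 30 = 465.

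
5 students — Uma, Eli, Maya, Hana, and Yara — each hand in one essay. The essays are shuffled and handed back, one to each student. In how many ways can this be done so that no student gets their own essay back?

This is the derangement count D_5: permutations of 5 items with no fixed point.
By inclusion–exclusion this is Σ_{j=0}^{5} (−1)^j C(5,j)·(5−j)!.
Computing: 120 − 120 + 60 − 20 + 5 − 1 = 44.

44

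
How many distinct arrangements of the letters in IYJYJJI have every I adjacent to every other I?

60

Treat the 2 copies of I as a single block. The multiset to arrange is then {II, J, J, J, Y, Y}, 6 items in all.
That gives (6)!/(3!·2!) = 60 arrangements.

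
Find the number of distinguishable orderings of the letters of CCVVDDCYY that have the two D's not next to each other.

Total arrangements of CCVVDDCYY: 9!/(3!·2!·2!·2!) = 7560.
Arrangements with the D's together: treat DD as one letter, giving (8)!/(3!·2!·2!) = 1680.
Hence 7560 − 1680 = 5880.

5880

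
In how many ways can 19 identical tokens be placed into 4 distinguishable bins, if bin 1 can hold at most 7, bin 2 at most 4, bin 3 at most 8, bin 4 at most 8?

Ignoring the caps, the number of non-negative solutions to x_1+…+x_4 = 19 is C(22,3) = 1540.
Subtract solutions that violate a single cap (substitute x_i' = x_i − (cap_i+1)): x_1 ≥ 8 gives C(14,3) = 364; x_2 ≥ 5 gives C(17,3) = 680; x_3 ≥ 9 gives C(13,3) = 286; x_4 ≥ 9 gives C(13,3) = 286. Together 1616.
Add back pairs where two caps are both exceeded: 84 + 10 + 10 + 56 + 56 + 4 = 220.
By inclusion–exclusion the count is 1540 − 1616 + 220 = 144.

144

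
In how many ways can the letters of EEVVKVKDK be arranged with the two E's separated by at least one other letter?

3920

There are 9!/(3!·3!·2!) = 5040 arrangements of EEVVKVKDK in total.
If the two E's are adjacent, glue them into one block, leaving 8 items to arrange: (8)!/(3!·3!) = 1120 ways.
Subtracting, 5040 − 1120 = 3920 arrangements keep the E's apart.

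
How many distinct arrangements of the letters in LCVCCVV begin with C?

60

With the first slot taken by C, it remains to arrange the other 6 letters (LVCCVV).
Those 6 letters have C appearing twice and V appearing 3 times, giving (6)!/(3!·2!) = 60.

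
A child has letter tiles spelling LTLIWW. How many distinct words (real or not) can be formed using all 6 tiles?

Letter multiplicities in LTLIWW: I×1, L×2, T×1, W×2.
Dividing 6! = 720 by 2!·2! = 4 for the repeated letters gives 180.

180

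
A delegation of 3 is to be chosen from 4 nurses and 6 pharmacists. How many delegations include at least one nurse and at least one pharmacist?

96

Total 3-person selections from all 10: C(10,3) = 120.
Selections missing a whole group: no nurses → C(6,3) = 20; no pharmacists → C(4,3) = 4.
Both groups omitted at once is impossible, so 120 − 24 = 96.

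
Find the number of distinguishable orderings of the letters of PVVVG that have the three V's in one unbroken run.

6

Treat the 3 copies of V as a single block. The multiset to arrange is then {VVV, G, P}, 3 items in all.
All 3 items are distinct, so there are (3)! = 6 arrangements.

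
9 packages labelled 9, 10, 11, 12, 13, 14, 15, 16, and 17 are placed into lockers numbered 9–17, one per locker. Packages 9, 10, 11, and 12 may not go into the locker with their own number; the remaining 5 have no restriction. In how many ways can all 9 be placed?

229080

Let Aᵢ (for 9 ≤ i ≤ 12) be the placements that put package i in its forbidden locker. Any j of these fix j positions, leaving (9−j)! ways to fill the rest, and there are C(4,j) ways to pick which j.
By inclusion–exclusion, the number of valid placements is Σ_{j=0}^{4} (−1)^j C(4,j)·(9−j)!.
Computing: 362880 − 161280 + 30240 − 2880 + 120 = 229080.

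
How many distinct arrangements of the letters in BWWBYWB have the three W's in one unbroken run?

Treat the 3 copies of W as a single block. The multiset to arrange is then {WWW, B, B, B, Y}, 5 items in all.
That gives (5)!/(3!) = 20 arrangements.

20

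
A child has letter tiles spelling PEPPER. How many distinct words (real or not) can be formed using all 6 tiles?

PEPPER has 6 letters with E appearing twice and P appearing 3 times.
Dividing 6! = 720 by 3!·2! = 12 for the repeated letters gives 60.

60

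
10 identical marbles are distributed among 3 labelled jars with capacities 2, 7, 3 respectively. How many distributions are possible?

Ignoring the caps, the number of non-negative solutions to x_1+…+x_3 = 10 is C(12,2) = 66.
Subtract solutions that violate a single cap (substitute x_i' = x_i − (cap_i+1)): x_1 ≥ 3 gives C(9,2) = 36; x_2 ≥ 8 gives C(4,2) = 6; x_3 ≥ 4 gives C(8,2) = 28. Together 70.
Add back pairs where two caps are both exceeded: 0 + 10 + 0 = 10.
By inclusion–exclusion the count is 66 − 70 + 10 = 6.

6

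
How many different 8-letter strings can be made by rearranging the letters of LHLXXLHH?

560

LHLXXLHH has 8 letters with H appearing 3 times, L appearing 3 times, and X appearing twice.
The number of distinct arrangements is 8!/(3!·3!·2!) = 40320/72 = 560.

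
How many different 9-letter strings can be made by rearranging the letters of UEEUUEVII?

Letter multiplicities in UEEUUEVII: E×3, I×2, U×3, V×1.
So there are 9! / (3!·3!·2!) = 5040 distinguishable arrangements.

5040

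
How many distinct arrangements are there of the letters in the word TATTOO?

60

Letter multiplicities in TATTOO: A×1, O×2, T×3.
The number of distinct arrangements is 6!/(3!·2!) = 720/12 = 60.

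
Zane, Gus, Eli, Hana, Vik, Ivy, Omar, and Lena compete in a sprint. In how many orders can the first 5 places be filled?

6720

There are 8 choices for 1st place, 7 for 2nd, and so on down to 4 for position 5.
That gives 8 × 7 × 6 × 5 × 4 = 6720.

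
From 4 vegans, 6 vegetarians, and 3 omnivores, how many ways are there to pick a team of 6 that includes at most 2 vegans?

Split by how many vegans are chosen (0 through 2).
Sum: C(4,0)·C(9,6) + C(4,1)·C(9,5) + C(4,2)·C(9,4) = 84 + 504 + 756 = 1344.

1344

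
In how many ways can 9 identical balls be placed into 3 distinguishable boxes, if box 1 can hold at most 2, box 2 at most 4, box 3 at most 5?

Ignoring the caps, the number of non-negative solutions to x_1+…+x_3 = 9 is C(11,2) = 55.
Subtract solutions that violate a single cap (substitute x_i' = x_i − (cap_i+1)): x_1 ≥ 3 gives C(8,2) = 28; x_2 ≥ 5 gives C(6,2) = 15; x_3 ≥ 6 gives C(5,2) = 10. Together 53.
Add back pairs where two caps are both exceeded: 3 + 1 + 0 = 4.
By inclusion–exclusion the count is 55 − 53 + 4 = 6.

6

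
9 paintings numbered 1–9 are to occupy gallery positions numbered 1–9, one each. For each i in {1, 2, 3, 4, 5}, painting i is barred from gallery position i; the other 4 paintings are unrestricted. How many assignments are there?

205056

Let Aᵢ (for 1 ≤ i ≤ 5) be the placements that put painting i in its forbidden gallery position. Any j of these fix j positions, leaving (9−j)! ways to fill the rest, and there are C(5,j) ways to pick which j.
By inclusion–exclusion, the number of valid placements is Σ_{j=0}^{5} (−1)^j C(5,j)·(9−j)!.
Computing: 362880 − 201600 + 50400 − 7200 + 600 − 24 = 205056.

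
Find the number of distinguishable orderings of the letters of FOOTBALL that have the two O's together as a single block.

2520

Treat the 2 copies of O as a single block. The multiset to arrange is then {OO, A, B, F, L, L, T}, 7 items in all.
That gives (7)!/(2!) = 2520 arrangements.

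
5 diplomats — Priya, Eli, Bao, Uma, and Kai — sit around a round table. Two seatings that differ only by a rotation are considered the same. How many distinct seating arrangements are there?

24

Seat Priya anywhere (absorbing the rotational symmetry), then permute the other 4: (4)! = 24.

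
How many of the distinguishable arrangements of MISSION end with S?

Fix S in the last position and arrange the remaining 6 letters.
Those 6 letters have I appearing twice, giving (6)!/(2!) = 360.

360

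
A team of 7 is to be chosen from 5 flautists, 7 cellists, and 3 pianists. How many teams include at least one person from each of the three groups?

With no constraint there are C(15,7) = 6435 possible selections.
Subtract selections that omit an entire group: no flautists → C(10,7) = 120; no cellists → C(8,7) = 8; no pianists → C(12,7) = 792.
Add back selections omitting two groups (i.e. drawn from a single group): C(5,7) + C(7,7) + C(3,7) = 1.
By inclusion–exclusion: 6435 − 920 + 1 = 5516.

5516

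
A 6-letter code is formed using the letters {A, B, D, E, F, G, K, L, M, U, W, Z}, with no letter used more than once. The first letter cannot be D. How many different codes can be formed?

The first letter has 12−1 = 11 choices (anything except D).
The remaining 5 letters are filled from the other 11 symbols without repetition: 11 × 10 × 9 × 8 × 7 = 55440.
Total: 11 × 55440 = 609840.

609840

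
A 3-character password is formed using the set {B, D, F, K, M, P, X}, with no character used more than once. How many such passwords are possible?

210

Choose and order 3 of the 7 symbols: the first character has 7 options, the next 6, then 5.
7 × 6 × 5 = 210.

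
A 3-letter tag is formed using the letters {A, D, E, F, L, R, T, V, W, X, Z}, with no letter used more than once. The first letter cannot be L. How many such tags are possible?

900

The first letter has 11−1 = 10 choices (anything except L).
The remaining 2 letters are filled from the other 10 symbols without repetition: 10 × 9 = 90.
Total: 10 × 90 = 900.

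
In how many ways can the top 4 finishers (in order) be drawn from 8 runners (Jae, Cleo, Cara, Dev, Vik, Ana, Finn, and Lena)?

There are 8 choices for 1st place, 7 for 2nd, and so on down to 5 for position 4.
That gives 8 × 7 × 6 × 5 = 1680.

1680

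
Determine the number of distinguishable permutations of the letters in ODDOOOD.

The 7 letters of ODDOOOD have repeats: D appearing 3 times and O appearing 4 times.
Dividing 7! = 5040 by 4!·3! = 144 for the repeated letters gives 35.

35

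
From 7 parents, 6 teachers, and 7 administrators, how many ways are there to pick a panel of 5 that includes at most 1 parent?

Split by how many parents are chosen (0 through 1).
Sum: C(7,0)·C(13,5) + C(7,1)·C(13,4) = 1287 + 5005 = 6292.

6292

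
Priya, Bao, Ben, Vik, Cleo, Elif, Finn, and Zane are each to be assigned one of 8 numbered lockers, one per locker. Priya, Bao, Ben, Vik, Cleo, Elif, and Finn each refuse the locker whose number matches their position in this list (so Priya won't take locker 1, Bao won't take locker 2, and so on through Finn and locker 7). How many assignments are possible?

16687

Let Aᵢ (for 1 ≤ i ≤ 7) be the placements that put person i in their forbidden locker. Any j of these fix j positions, leaving (8−j)! ways to fill the rest, and there are C(7,j) ways to pick which j.
By inclusion–exclusion, the number of valid placements is Σ_{j=0}^{7} (−1)^j C(7,j)·(8−j)!.
Computing: 40320 − 35280 + 15120 − 4200 + 840 − 126 + 14 − 1 = 16687.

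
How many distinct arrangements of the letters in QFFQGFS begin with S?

Fix S in the first position and arrange the remaining 6 letters.
Those 6 letters have F appearing 3 times and Q appearing twice, giving (6)!/(3!·2!) = 60.

60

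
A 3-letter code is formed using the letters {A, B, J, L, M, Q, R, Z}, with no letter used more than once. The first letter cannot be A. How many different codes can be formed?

The first letter has 8−1 = 7 choices (anything except A).
The remaining 2 letters are filled from the other 7 symbols without repetition: 7 × 6 = 42.
Total: 7 × 42 = 294.

294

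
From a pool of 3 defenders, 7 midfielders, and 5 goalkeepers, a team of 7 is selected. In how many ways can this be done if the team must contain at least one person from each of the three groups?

Unrestricted: C(15,7) = 6435 ways to pick any 7 of the 15.
Selections missing a whole group: no defenders → C(12,7) = 792; no midfielders → C(8,7) = 8; no goalkeepers → C(10,7) = 120.
Add back selections omitting two groups (i.e. drawn from a single group): C(3,7) + C(7,7) + C(5,7) = 1.
By inclusion–exclusion: 6435 − 920 + 1 = 5516.

5516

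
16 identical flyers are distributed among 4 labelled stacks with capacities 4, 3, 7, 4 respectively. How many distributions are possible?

Ignoring the caps, the number of non-negative solutions to x_1+…+x_4 = 16 is C(19,3) = 969.
Subtract solutions that violate a single cap (substitute x_i' = x_i − (cap_i+1)): x_1 ≥ 5 gives C(14,3) = 364; x_2 ≥ 4 gives C(15,3) = 455; x_3 ≥ 8 gives C(11,3) = 165; x_4 ≥ 5 gives C(14,3) = 364. Together 1348.
Add back pairs where two caps are both exceeded: 120 + 20 + 84 + 35 + 120 + 20 = 399.
Subtract triples: 0 + 10 + 0 + 0 = 10.
By inclusion–exclusion the count is 969 − 1348 + 399 − 10 = 10.

10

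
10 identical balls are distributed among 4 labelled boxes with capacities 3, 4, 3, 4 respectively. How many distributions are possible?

Without the upper bounds there are C(13,3) = 286 ways to split 10 among 4 boxes.
Subtract solutions that violate a single cap (substitute x_i' = x_i − (cap_i+1)): x_1 ≥ 4 gives C(9,3) = 84; x_2 ≥ 5 gives C(8,3) = 56; x_3 ≥ 4 gives C(9,3) = 84; x_4 ≥ 5 gives C(8,3) = 56. Together 280.
Add back pairs where two caps are both exceeded: 4 + 10 + 4 + 4 + 1 + 4 = 27.
By inclusion–exclusion the count is 286 − 280 + 27 = 33.

33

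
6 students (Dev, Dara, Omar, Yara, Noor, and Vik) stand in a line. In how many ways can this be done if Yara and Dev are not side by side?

Of the 6! = 720 arrangements, those with Yara and Dev adjacent number 2 × 5! = 240 (treat the pair as a block with 2 internal orders).
Complementary counting: 720 − 240 = 480.

480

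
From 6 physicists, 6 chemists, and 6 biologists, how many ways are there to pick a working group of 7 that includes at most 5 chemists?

31812

Split by how many chemists are chosen (0 through 5).
Sum: C(6,0)·C(12,7) + C(6,1)·C(12,6) + C(6,2)·C(12,5) + C(6,3)·C(12,4) + C(6,4)·C(12,3) + C(6,5)·C(12,2) = 792 + 5544 + 11880 + 9900 + 3300 + 396 = 31812.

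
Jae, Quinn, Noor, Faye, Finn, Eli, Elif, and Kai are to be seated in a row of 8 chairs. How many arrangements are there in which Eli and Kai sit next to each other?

Glue Eli and Kai into one block (2 internal orders), leaving 7 units to arrange in a row.
That gives 2 × 7! = 2 × 5040 = 10080.

10080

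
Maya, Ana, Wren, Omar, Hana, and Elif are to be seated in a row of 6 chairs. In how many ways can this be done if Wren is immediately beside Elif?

240

Place the 4 others and the Wren-Elif pair as 5 objects in a line; the pair has 2 internal arrangements.
That gives 2 × 5! = 2 × 120 = 240.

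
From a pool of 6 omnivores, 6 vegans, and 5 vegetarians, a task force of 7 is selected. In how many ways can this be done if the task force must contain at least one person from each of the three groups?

Unrestricted: C(17,7) = 19448 ways to pick any 7 of the 17.
Subtract selections that omit an entire group: no omnivores → C(11,7) = 330; no vegans → C(11,7) = 330; no vegetarians → C(12,7) = 792.
Add back selections omitting two groups (i.e. drawn from a single group): C(6,7) + C(6,7) + C(5,7) = 0.
By inclusion–exclusion: 19448 − 1452 + 0 = 17996.

17996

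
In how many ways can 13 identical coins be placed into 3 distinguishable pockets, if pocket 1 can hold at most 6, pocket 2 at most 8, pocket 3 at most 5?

27

By stars and bars, unrestricted non-negative solutions to x_1+…+x_3 = 13 number C(13+2,2) = 105.
Subtract solutions that violate a single cap (substitute x_i' = x_i − (cap_i+1)): x_1 ≥ 7 gives C(8,2) = 28; x_2 ≥ 9 gives C(6,2) = 15; x_3 ≥ 6 gives C(9,2) = 36. Together 79.
Add back pairs where two caps are both exceeded: 0 + 1 + 0 = 1.
By inclusion–exclusion the count is 105 − 79 + 1 = 27.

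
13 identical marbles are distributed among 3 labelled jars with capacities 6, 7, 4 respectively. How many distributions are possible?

15

Ignoring the caps, the number of non-negative solutions to x_1+…+x_3 = 13 is C(15,2) = 105.
Subtract solutions that violate a single cap (substitute x_i' = x_i − (cap_i+1)): x_1 ≥ 7 gives C(8,2) = 28; x_2 ≥ 8 gives C(7,2) = 21; x_3 ≥ 5 gives C(10,2) = 45. Together 94.
Add back pairs where two caps are both exceeded: 0 + 3 + 1 = 4.
By inclusion–exclusion the count is 105 − 94 + 4 = 15.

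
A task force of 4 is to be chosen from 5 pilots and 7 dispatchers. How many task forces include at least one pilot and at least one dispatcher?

Total 4-person selections from all 12: C(12,4) = 495.
Subtract selections that omit an entire group: no pilots → C(7,4) = 35; no dispatchers → C(5,4) = 5.
Both groups omitted at once is impossible, so 495 − 40 = 455.

455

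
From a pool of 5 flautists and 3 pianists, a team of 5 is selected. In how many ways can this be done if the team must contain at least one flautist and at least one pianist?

Total 5-person selections from all 8: C(8,5) = 56.
Subtract selections that omit an entire group: no flautists → C(3,5) = 0; no pianists → C(5,5) = 1.
Both groups omitted at once is impossible, so 56 − 1 = 55.

55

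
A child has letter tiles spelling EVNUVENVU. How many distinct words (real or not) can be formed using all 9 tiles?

EVNUVENVU has 9 letters with E appearing twice, N appearing twice, U appearing twice, and V appearing 3 times.
So there are 9! / (3!·2!·2!·2!) = 7560 distinguishable arrangements.

7560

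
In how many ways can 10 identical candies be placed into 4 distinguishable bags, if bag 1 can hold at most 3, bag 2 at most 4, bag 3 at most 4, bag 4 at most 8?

By stars and bars, unrestricted non-negative solutions to x_1+…+x_4 = 10 number C(10+3,3) = 286.
Subtract solutions that violate a single cap (substitute x_i' = x_i − (cap_i+1)): x_1 ≥ 4 gives C(9,3) = 84; x_2 ≥ 5 gives C(8,3) = 56; x_3 ≥ 5 gives C(8,3) = 56; x_4 ≥ 9 gives C(4,3) = 4. Together 200.
Add back pairs where two caps are both exceeded: 4 + 4 + 0 + 1 + 0 + 0 = 9.
By inclusion–exclusion the count is 286 − 200 + 9 = 95.

95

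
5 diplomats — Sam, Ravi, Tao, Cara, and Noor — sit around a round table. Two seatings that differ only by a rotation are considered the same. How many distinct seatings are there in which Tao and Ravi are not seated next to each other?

Without the restriction there are (4)! = 24 seatings.
Seatings with Tao beside Ravi: treat them as a block with 2 internal orders, giving 2 × (3)! = 12.
Subtracting, 24 − 12 = 12.

12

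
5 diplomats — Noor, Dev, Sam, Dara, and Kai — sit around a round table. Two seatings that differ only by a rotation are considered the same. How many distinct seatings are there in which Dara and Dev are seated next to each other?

12

Glue Dara and Dev into a block (2 internal orders). Seating 4 units around a circle gives (3)! arrangements.
So 2 × (3)! = 2 × 6 = 12.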